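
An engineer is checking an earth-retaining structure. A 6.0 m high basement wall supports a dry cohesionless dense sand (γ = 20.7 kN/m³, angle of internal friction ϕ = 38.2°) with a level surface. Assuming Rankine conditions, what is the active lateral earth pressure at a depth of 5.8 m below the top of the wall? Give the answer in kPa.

K_a = (1 − sin φ)/(1 + sin φ) = 0.2358.
σ_h = K_a γ z = 0.2358 × 20.7 × 5.8 = 28.31 kPa.

28.3 kPa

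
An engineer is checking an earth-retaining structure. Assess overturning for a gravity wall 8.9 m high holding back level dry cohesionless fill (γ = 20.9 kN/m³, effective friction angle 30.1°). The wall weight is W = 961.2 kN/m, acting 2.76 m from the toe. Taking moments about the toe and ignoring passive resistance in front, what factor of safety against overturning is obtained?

K_a = tan²(45° − 30.1°/2) = 0.3320.
P_a = ½K_aγH² = 0.5×0.3320×20.9×8.9² = 274.8 kN/m, acting at H/3 = 2.967 m above the base.
Overturning moment M_o = P_a × H/3 = 274.8 × 2.967 = 815.3.
Resisting moment M_r = W × 2.76 = 961.2 × 2.76 = 2653.
FS_overturning = M_r/M_o = 2653/815.3 = 3.254.

3.25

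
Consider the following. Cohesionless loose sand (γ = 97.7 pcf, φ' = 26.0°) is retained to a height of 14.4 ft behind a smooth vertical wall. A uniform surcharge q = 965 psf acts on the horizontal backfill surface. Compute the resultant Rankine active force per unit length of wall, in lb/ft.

9380 lb/ft

K_a = tan²(45° − φ/2) = 0.3905.
Soil triangle: ½ K_a γ H² = 0.5×0.3905×97.7×14.4² = 3955 lb/ft.
Surcharge rectangle: K_a q H = 0.3905×965×14.4 = 5426 lb/ft.
Total = 3955 + 5426 = 9381 lb/ft.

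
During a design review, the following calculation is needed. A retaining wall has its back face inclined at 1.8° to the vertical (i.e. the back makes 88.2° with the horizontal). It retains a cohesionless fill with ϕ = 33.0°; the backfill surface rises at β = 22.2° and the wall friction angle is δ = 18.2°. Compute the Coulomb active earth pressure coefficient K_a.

0.394

K_a = sin²(α+φ) / [sin²α · sin(α−δ) · (1 + √{sin(φ+δ)sin(φ−β) / (sin(α−δ)sin(α+β))})²].
With α = 88.2°, φ = 33.0°, δ = 18.2°, β = 22.2°: K_a = 0.3936.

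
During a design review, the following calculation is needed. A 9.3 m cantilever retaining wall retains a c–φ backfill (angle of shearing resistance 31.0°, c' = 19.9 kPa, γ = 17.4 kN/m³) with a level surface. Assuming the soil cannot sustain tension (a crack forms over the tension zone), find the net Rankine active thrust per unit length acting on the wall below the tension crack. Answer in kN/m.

K_a = 0.3201; √K_a = 0.5658.
Tension-crack depth z_c = 2c/(γ√K_a) = 2×19.9/(17.4×0.5658) = 4.043 m.
σ_a at base = K_a γ H − 2c√K_a = 0.3201×17.4×9.3 − 2×19.9×0.5658 = 29.28 kPa.
P_a = ½ × 29.28 × (H − z_c) = 0.5×29.28×5.257 = 76.97 kN/m.

77.0 kN/m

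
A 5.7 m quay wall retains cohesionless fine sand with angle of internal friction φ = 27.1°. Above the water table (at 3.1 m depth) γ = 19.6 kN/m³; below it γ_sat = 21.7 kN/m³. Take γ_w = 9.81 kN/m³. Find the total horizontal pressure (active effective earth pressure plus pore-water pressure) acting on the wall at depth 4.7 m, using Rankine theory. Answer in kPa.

45.5 kPa

K_a = (1 − sin φ)/(1 + sin φ) = 0.3741.
γ' = 21.7 − 9.81 = 11.89 kN/m³.
Effective vertical stress at 4.7 m: σ'_v = 19.6×3.1 + 11.89×1.60 = 79.78 kPa.
σ'_h = K_a σ'_v = 0.3741 × 79.78 = 29.84 kPa; u = γ_w × 1.60 = 15.70 kPa.
Total σ_h = 29.84 + 15.70 = 45.54 kPa.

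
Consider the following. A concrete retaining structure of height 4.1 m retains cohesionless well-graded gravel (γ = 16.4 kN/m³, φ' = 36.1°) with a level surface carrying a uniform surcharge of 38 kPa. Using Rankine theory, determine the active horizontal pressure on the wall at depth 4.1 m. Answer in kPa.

K_a = (1 − sin φ)/(1 + sin φ) = 0.2585.
σ_v = γz + q = 16.4 × 4.1 + 38 = 105.2 kPa.
σ_h = K_a σ_v = 0.2585 × 105.2 = 27.20 kPa.

27.2 kPa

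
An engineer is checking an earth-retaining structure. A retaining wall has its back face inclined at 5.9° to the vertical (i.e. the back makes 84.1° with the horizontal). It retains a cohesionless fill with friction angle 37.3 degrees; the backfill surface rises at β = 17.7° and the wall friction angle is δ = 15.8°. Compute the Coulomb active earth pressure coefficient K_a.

0.333

K_a = sin²(α+φ) / [sin²α · sin(α−δ) · (1 + √{sin(φ+δ)sin(φ−β) / (sin(α−δ)sin(α+β))})²].
With α = 84.1°, φ = 37.3°, δ = 15.8°, β = 17.7°: K_a = 0.3328.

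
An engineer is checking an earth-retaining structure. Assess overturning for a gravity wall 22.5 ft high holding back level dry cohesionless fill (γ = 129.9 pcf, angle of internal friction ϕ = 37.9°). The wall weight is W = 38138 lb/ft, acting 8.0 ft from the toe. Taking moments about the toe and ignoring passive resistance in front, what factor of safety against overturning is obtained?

K_a = tan²(45° − 37.9°/2) = 0.2389.
P_a = ½K_aγH² = 0.5×0.2389×129.9×22.5² = 7857 lb/ft, acting at H/3 = 7.500 ft above the base.
Overturning moment M_o = P_a × H/3 = 7857 × 7.500 = 58920.
Resisting moment M_r = W × 8.0 = 38138 × 8.0 = 305100.
FS_overturning = M_r/M_o = 305100/58920 = 5.178.

5.18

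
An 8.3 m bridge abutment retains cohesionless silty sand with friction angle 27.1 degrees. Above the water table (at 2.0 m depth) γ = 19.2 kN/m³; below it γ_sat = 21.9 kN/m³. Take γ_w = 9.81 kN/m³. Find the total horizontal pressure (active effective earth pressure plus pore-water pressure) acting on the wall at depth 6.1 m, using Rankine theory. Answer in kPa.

K_a = (1 − sin φ)/(1 + sin φ) = 0.3741.
γ' = 21.9 − 9.81 = 12.09 kN/m³.
Effective vertical stress at 6.1 m: σ'_v = 19.2×2.0 + 12.09×4.10 = 87.97 kPa.
σ'_h = K_a σ'_v = 0.3741 × 87.97 = 32.91 kPa; u = γ_w × 4.10 = 40.22 kPa.
Total σ_h = 32.91 + 40.22 = 73.13 kPa.

73.1 kPa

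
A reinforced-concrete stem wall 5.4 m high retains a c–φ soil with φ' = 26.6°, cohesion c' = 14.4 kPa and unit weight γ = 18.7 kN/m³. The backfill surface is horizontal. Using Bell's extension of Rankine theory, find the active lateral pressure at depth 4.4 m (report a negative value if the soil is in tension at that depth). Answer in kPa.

K_a = (1 − sin φ)/(1 + sin φ) = 0.3814.
σ_a = K_a γ z − 2c√K_a = 0.3814×18.7×4.4 − 2×14.4×0.6176 = 13.60 kPa.

13.6 kPa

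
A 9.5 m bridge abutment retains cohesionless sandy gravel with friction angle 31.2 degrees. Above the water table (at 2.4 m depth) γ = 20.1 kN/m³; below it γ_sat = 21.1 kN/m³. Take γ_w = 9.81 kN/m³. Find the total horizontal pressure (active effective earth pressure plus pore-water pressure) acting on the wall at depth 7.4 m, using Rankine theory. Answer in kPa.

82.3 kPa

K_a = (1 − sin φ)/(1 + sin φ) = 0.3175.
γ' = 21.1 − 9.81 = 11.29 kN/m³.
Effective vertical stress at 7.4 m: σ'_v = 20.1×2.4 + 11.29×5.00 = 104.7 kPa.
σ'_h = K_a σ'_v = 0.3175 × 104.7 = 33.24 kPa; u = γ_w × 5.00 = 49.05 kPa.
Total σ_h = 33.24 + 49.05 = 82.29 kPa.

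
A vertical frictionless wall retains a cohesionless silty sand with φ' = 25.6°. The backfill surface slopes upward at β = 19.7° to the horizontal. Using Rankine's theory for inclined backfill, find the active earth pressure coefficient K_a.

0.521

K_a = cos β · (cos β − √(cos²β − cos²φ)) / (cos β + √(cos²β − cos²φ)).
cos β = 0.9415, cos φ = 0.9018, √(cos²β − cos²φ) = 0.2703.
K_a = 0.9415 × (0.9415 − 0.2703)/(0.9415 + 0.2703) = 0.5215.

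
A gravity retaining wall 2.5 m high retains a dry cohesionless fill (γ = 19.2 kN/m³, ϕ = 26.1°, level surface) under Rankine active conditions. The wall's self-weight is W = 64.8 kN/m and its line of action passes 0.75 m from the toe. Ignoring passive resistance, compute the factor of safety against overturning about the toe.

K_a = tan²(45° − 26.1°/2) = 0.3889.
P_a = ½K_aγH² = 0.5×0.3889×19.2×2.5² = 23.34 kN/m, acting at H/3 = 0.8333 m above the base.
Overturning moment M_o = P_a × H/3 = 23.34 × 0.8333 = 19.45.
Resisting moment M_r = W × 0.75 = 64.8 × 0.75 = 48.60.
FS_overturning = M_r/M_o = 48.60/19.45 = 2.499.

2.50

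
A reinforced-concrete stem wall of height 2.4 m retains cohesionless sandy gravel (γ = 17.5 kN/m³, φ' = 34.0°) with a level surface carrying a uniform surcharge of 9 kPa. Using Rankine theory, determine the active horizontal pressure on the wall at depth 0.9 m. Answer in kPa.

7.00 kPa

K_a = (1 − sin φ)/(1 + sin φ) = 0.2827.
σ_v = γz + q = 17.5 × 0.9 + 9 = 24.75 kPa.
σ_h = K_a σ_v = 0.2827 × 24.75 = 6.997 kPa.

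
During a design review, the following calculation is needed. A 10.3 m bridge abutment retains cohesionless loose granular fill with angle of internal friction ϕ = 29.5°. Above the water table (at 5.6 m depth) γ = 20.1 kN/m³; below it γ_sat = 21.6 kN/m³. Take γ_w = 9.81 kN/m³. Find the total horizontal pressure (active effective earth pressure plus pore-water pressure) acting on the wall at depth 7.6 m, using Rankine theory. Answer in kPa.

65.9 kPa

K_a = (1 − sin φ)/(1 + sin φ) = 0.3401.
γ' = 21.6 − 9.81 = 11.79 kN/m³.
Effective vertical stress at 7.6 m: σ'_v = 20.1×5.6 + 11.79×2.00 = 136.1 kPa.
σ'_h = K_a σ'_v = 0.3401 × 136.1 = 46.30 kPa; u = γ_w × 2.00 = 19.62 kPa.
Total σ_h = 46.30 + 19.62 = 65.92 kPa.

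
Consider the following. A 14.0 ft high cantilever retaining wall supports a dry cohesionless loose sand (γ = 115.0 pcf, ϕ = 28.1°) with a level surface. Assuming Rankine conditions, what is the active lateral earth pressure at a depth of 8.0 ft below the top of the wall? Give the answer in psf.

331 psf

K_a = (1 − sin φ)/(1 + sin φ) = 0.3596.
σ_h = K_a γ z = 0.3596 × 115.0 × 8.0 = 330.8 psf.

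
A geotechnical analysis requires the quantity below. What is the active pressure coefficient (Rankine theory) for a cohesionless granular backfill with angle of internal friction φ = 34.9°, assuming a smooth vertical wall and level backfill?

0.272

K_a = tan²(45° − φ/2) = tan²(27.55°) = 0.2721.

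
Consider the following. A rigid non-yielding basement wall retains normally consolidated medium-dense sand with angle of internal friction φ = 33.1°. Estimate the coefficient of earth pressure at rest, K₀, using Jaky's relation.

0.454

K₀ = 1 − sin φ' = 1 − sin 33.1° = 0.4539.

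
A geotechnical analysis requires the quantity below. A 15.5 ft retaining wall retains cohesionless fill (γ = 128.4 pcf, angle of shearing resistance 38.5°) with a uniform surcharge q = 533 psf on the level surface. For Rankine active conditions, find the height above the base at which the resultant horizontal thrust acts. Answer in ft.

6.07 ft

K_a = 0.2327.
Triangular part P₁ = ½K_aγH² = 3588 at H/3 = 5.167 ft; rectangular part P₂ = K_a q H = 1922 at H/2 = 7.750 ft.
ȳ = (P₁·5.167 + P₂·7.750)/(P₁+P₂) = 6.068 ft.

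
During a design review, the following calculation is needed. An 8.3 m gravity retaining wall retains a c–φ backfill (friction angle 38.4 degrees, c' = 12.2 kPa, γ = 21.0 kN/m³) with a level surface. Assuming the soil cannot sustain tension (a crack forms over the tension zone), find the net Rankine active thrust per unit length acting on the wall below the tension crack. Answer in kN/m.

85.3 kN/m

K_a = 0.2337; √K_a = 0.4834.
Tension-crack depth z_c = 2c/(γ√K_a) = 2×12.2/(21.0×0.4834) = 2.404 m.
σ_a at base = K_a γ H − 2c√K_a = 0.2337×21.0×8.3 − 2×12.2×0.4834 = 28.94 kPa.
P_a = ½ × 28.94 × (H − z_c) = 0.5×28.94×5.896 = 85.31 kN/m.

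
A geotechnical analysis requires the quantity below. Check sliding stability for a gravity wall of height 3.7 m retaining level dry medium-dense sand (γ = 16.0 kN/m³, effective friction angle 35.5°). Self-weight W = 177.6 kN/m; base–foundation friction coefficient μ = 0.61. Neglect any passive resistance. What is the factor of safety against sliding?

K_a = tan²(45° − 35.5°/2) = 0.2653.
P_a = ½K_aγH² = 0.5×0.2653×16.0×3.7² = 29.05 kN/m, acting at H/3 = 1.233 m above the base.
FS_sliding = μW / P_a = 0.61×177.6 / 29.05 = 3.729.

3.73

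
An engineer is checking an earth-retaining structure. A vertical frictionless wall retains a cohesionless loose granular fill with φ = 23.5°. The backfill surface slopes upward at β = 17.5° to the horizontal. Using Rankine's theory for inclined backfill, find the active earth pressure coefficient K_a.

0.543

K_a = cos β · (cos β − √(cos²β − cos²φ)) / (cos β + √(cos²β − cos²φ)).
cos β = 0.9537, cos φ = 0.9171, √(cos²β − cos²φ) = 0.2619.
K_a = 0.9537 × (0.9537 − 0.2619)/(0.9537 + 0.2619) = 0.5428.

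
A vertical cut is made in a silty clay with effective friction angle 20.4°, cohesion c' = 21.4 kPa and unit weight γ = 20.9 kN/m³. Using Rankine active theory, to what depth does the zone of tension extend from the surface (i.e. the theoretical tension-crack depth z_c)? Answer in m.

K_a = tan²(45° − 20.4°/2) = 0.4831; √K_a = 0.6950.
The active pressure is zero where K_a γ z = 2c√K_a, so z_c = 2c/(γ√K_a) = 2×21.4/(20.9×0.6950) = 2.946 m.

2.95 m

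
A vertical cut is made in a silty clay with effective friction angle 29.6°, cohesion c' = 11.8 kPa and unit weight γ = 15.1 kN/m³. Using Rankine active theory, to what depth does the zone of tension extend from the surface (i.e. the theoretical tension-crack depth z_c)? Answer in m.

2.69 m

K_a = tan²(45° − 29.6°/2) = 0.3387; √K_a = 0.5820.
The active pressure is zero where K_a γ z = 2c√K_a, so z_c = 2c/(γ√K_a) = 2×11.8/(15.1×0.5820) = 2.685 m.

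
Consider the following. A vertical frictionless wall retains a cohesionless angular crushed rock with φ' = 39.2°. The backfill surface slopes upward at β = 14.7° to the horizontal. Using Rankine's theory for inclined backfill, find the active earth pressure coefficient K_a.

0.243

K_a = cos β · (cos β − √(cos²β − cos²φ)) / (cos β + √(cos²β − cos²φ)).
cos β = 0.9673, cos φ = 0.7749, √(cos²β − cos²φ) = 0.5789.
K_a = 0.9673 × (0.9673 − 0.5789)/(0.9673 + 0.5789) = 0.2430.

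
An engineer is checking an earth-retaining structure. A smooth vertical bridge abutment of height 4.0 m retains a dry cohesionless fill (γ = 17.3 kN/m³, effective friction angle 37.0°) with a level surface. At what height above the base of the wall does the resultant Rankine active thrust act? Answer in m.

K_a = 0.2486.
The pressure distribution is triangular, so the resultant acts at H/3 above the base = 4.0/3 = 1.333 m.

1.33 m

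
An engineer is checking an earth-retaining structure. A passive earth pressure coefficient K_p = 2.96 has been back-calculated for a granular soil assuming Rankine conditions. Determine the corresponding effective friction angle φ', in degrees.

K_p = (1+sin φ)/(1−sin φ) ⇒ sin φ = (K_p − 1)/(K_p + 1) = 0.4949.
φ = arcsin(0.4949) = 29.67°.

29.7°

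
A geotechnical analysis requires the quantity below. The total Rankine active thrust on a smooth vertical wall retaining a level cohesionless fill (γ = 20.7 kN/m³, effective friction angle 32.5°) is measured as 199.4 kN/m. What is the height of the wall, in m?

8.00 m

K_a = 0.3010. P_a = ½ K_a γ H² ⇒ H = √(2P_a/(K_a γ)).
H = √(2×199.4/(0.3010×20.7)) = 8.001 m.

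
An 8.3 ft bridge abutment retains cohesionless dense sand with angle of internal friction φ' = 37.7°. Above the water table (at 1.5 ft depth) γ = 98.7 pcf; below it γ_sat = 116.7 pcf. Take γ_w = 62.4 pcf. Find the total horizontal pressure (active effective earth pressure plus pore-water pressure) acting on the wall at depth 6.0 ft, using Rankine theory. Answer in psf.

375 psf

K_a = (1 − sin φ)/(1 + sin φ) = 0.2411.
γ' = 116.7 − 62.4 = 54.30 pcf.
Effective vertical stress at 6.0 ft: σ'_v = 98.7×1.5 + 54.30×4.50 = 392.4 psf.
σ'_h = K_a σ'_v = 0.2411 × 392.4 = 94.59 psf; u = γ_w × 4.50 = 280.8 psf.
Total σ_h = 94.59 + 280.8 = 375.4 psf.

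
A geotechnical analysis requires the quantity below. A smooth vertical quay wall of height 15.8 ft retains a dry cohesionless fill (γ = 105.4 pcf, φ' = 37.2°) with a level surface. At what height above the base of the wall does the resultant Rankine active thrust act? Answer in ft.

5.27 ft

K_a = 0.2464.
The pressure distribution is triangular, so the resultant acts at H/3 above the base = 15.8/3 = 5.267 ft.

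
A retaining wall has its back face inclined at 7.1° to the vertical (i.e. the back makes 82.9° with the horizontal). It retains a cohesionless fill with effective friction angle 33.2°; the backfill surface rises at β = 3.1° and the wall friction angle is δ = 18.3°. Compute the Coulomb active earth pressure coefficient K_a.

0.329

K_a = sin²(α+φ) / [sin²α · sin(α−δ) · (1 + √{sin(φ+δ)sin(φ−β) / (sin(α−δ)sin(α+β))})²].
With α = 82.9°, φ = 33.2°, δ = 18.3°, β = 3.1°: K_a = 0.3290.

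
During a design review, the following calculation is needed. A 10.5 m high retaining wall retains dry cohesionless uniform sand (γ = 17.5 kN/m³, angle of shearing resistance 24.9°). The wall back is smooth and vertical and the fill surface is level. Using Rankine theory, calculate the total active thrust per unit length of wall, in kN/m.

393 kN/m

K_a = tan²(45° − φ/2) = 0.4074.
P_a = ½ K_a γ H² = 0.5 × 0.4074 × 17.5 × 10.5² = 393.0 kN/m.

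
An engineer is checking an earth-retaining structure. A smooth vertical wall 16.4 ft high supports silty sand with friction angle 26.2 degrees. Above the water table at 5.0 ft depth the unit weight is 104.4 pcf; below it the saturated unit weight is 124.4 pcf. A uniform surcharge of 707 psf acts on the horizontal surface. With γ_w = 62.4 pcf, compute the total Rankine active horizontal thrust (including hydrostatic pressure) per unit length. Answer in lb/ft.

12900 lb/ft

K_a = tan²(45° − φ/2) = 0.3874.
γ' = 124.4 − 62.4 = 62.00 pcf. h₂ = H − d_w = 11.4 ft.
σ'_h: at surface K_a·q = 273.9; at WT K_a(q+γd_w) = 476.2; at base K_a(q+γd_w+γ'h₂) = 750.0 psf.
P₁ = ½(273.9+476.2)×5.0 = 1875; P₂ = ½(476.2+750.0)×11.4 = 6989; P_w = ½γ_w h₂² = 4055.
Total = 1875+6989+4055 = 12920 lb/ft.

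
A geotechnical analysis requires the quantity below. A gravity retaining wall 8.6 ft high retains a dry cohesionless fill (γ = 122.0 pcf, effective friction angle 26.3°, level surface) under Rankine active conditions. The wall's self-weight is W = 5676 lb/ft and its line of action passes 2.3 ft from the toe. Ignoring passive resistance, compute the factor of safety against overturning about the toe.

2.62

K_a = tan²(45° − 26.3°/2) = 0.3859.
P_a = ½K_aγH² = 0.5×0.3859×122.0×8.6² = 1741 lb/ft, acting at H/3 = 2.867 ft above the base.
Overturning moment M_o = P_a × H/3 = 1741 × 2.867 = 4991.
Resisting moment M_r = W × 2.3 = 5676 × 2.3 = 13050.
FS_overturning = M_r/M_o = 13050/4991 = 2.615.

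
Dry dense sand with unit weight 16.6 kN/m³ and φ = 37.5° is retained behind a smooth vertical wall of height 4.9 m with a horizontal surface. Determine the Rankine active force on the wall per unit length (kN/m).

K_a = tan²(45° − φ/2) = 0.2432.
P_a = ½ K_a γ H² = 0.5 × 0.2432 × 16.6 × 4.9² = 48.46 kN/m.

48.5 kN/m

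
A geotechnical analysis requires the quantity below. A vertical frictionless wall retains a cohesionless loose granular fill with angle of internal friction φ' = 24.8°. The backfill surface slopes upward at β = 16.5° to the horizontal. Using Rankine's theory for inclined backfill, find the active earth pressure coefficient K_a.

0.492

K_a = cos β · (cos β − √(cos²β − cos²φ)) / (cos β + √(cos²β − cos²φ)).
cos β = 0.9588, cos φ = 0.9078, √(cos²β − cos²φ) = 0.3087.
K_a = 0.9588 × (0.9588 − 0.3087)/(0.9588 + 0.3087) = 0.4918.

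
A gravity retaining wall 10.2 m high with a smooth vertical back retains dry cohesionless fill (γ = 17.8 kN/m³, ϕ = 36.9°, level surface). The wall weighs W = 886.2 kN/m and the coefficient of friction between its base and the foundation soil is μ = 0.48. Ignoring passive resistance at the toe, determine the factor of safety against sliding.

K_a = tan²(45° − 36.9°/2) = 0.2497.
P_a = ½K_aγH² = 0.5×0.2497×17.8×10.2² = 231.2 kN/m, acting at H/3 = 3.400 m above the base.
FS_sliding = μW / P_a = 0.48×886.2 / 231.2 = 1.840.

1.84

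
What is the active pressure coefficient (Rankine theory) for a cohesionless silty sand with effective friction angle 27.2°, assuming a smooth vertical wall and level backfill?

0.373

K_a = (1 − sin φ)/(1 + sin φ) = (1 − sin 27.2°)/(1 + sin 27.2°) = 0.3726.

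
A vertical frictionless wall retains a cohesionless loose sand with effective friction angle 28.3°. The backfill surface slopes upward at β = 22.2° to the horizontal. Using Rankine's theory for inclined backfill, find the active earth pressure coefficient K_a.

K_a = cos β · (cos β − √(cos²β − cos²φ)) / (cos β + √(cos²β − cos²φ)).
cos β = 0.9259, cos φ = 0.8805, √(cos²β − cos²φ) = 0.2863.
K_a = 0.9259 × (0.9259 − 0.2863)/(0.9259 + 0.2863) = 0.4885.

0.488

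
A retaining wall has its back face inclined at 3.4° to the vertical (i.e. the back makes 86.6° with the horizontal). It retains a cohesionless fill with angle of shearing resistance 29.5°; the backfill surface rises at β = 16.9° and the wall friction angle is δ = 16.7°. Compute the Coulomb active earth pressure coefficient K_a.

0.430

K_a = sin²(α+φ) / [sin²α · sin(α−δ) · (1 + √{sin(φ+δ)sin(φ−β) / (sin(α−δ)sin(α+β))})²].
With α = 86.6°, φ = 29.5°, δ = 16.7°, β = 16.9°: K_a = 0.4303.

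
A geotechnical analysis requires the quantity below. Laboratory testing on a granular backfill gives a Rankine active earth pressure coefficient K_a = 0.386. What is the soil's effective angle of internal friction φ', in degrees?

K_a = tan²(45° − φ/2) ⇒ 45° − φ/2 = arctan(√0.386) = 31.85°.
φ = 2(45° − 31.85°) = 26.30°.

26.3°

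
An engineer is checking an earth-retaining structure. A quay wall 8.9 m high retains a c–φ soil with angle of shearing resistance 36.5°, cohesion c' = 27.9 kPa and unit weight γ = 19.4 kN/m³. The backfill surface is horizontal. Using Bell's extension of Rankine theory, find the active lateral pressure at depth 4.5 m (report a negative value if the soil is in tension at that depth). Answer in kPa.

-5.95 kPa

K_a = (1 − sin φ)/(1 + sin φ) = 0.2541.
σ_a = K_a γ z − 2c√K_a = 0.2541×19.4×4.5 − 2×27.9×0.5040 = -5.946 kPa.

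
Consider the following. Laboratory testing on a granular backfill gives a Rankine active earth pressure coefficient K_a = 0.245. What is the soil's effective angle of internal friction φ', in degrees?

K_a = tan²(45° − φ/2) ⇒ 45° − φ/2 = arctan(√0.245) = 26.33°.
φ = 2(45° − 26.33°) = 37.33°.

37.3°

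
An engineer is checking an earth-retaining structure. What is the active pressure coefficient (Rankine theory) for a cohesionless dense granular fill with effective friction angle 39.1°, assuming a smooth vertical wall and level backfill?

0.226

K_a = (1 − sin φ)/(1 + sin φ) = (1 − sin 39.1°)/(1 + sin 39.1°) = 0.2265.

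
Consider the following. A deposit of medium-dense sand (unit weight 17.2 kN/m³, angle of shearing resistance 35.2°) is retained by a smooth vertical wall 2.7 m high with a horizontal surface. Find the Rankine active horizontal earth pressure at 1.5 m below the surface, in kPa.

K_a = (1 − sin φ)/(1 + sin φ) = 0.2687.
σ_h = K_a γ z = 0.2687 × 17.2 × 1.5 = 6.932 kPa.

6.93 kPa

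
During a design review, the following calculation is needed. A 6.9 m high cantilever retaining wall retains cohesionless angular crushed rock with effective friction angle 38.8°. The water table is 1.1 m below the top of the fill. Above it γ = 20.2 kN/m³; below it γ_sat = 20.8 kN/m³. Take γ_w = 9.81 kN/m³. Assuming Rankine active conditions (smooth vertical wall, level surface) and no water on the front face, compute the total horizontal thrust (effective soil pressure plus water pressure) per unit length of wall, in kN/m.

240 kN/m

K_a = tan²(45° − φ/2) = 0.2296.
γ' = 20.8 − 9.81 = 10.99 kN/m³. Depth below WT = 5.8 m.
σ'_h at WT = K_a γ d_w = 5.101 kPa; at base = 5.101 + K_a γ' × 5.8 = 19.73 kPa.
P₁ (0–1.1 m) = ½×5.101×1.1 = 2.805. P₂ (1.1–6.9 m) = ½(5.101+19.73)×5.8 = 72.02.
P_w = ½ γ_w h₂² = 0.5×9.81×5.8² = 165.0. Total = 2.805+72.02+165.0 = 239.8 kN/m.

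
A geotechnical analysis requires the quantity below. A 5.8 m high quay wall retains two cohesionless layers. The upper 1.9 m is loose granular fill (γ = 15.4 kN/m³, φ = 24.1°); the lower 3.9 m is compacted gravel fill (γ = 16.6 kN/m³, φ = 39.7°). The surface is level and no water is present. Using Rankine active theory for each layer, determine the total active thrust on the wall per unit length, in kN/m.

64.7 kN/m

K_a1 = tan²(45°−24.1°/2) = 0.4201; K_a2 = tan²(45°−39.7°/2) = 0.2204.
Layer 1: σ at base = K_a1 γ₁ h₁ = 12.29 kPa; P₁ = ½×12.29×1.9 = 11.68.
Layer 2: σ_v at top = γ₁h₁ = 29.26; σ_h top = K_a2×29.26 = 6.450; σ_h base = K_a2×(29.26+16.6×3.9) = 20.72.
P₂ = ½(6.450+20.72)×3.9 = 52.98. Total P_a = 11.68+52.98 = 64.66 kN/m.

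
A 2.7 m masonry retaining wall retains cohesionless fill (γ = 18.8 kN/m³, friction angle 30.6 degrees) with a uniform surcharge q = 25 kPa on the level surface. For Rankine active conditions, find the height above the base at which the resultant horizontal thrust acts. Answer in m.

K_a = 0.3253.
Triangular part P₁ = ½K_aγH² = 22.29 at H/3 = 0.9000 m; rectangular part P₂ = K_a q H = 21.96 at H/2 = 1.350 m.
ȳ = (P₁·0.9000 + P₂·1.350)/(P₁+P₂) = 1.123 m.

1.12 m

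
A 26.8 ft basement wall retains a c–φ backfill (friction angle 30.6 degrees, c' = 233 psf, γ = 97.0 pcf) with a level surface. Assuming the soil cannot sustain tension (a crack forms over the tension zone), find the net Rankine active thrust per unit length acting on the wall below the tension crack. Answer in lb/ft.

5330 lb/ft

K_a = 0.3253; √K_a = 0.5704.
Tension-crack depth z_c = 2c/(γ√K_a) = 2×233/(97.0×0.5704) = 8.423 ft.
σ_a at base = K_a γ H − 2c√K_a = 0.3253×97.0×26.8 − 2×233×0.5704 = 580.0 psf.
P_a = ½ × 580.0 × (H − z_c) = 0.5×580.0×18.38 = 5329 lb/ft.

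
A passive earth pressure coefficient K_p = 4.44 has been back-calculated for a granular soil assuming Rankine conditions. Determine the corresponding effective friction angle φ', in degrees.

K_p = (1+sin φ)/(1−sin φ) ⇒ sin φ = (K_p − 1)/(K_p + 1) = 0.6324.
φ = arcsin(0.6324) = 39.22°.

39.2°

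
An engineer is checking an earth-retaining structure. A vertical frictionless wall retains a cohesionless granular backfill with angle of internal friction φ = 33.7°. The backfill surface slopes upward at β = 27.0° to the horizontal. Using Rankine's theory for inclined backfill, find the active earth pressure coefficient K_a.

0.421

K_a = cos β · (cos β − √(cos²β − cos²φ)) / (cos β + √(cos²β − cos²φ)).
cos β = 0.8910, cos φ = 0.8320, √(cos²β − cos²φ) = 0.3190.
K_a = 0.8910 × (0.8910 − 0.3190)/(0.8910 + 0.3190) = 0.4212.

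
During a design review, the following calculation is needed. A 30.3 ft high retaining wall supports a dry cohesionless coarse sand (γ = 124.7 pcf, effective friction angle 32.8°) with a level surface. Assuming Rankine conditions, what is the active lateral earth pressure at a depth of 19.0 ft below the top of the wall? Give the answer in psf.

704 psf

K_a = (1 − sin φ)/(1 + sin φ) = 0.2973.
σ_h = K_a γ z = 0.2973 × 124.7 × 19.0 = 704.3 psf.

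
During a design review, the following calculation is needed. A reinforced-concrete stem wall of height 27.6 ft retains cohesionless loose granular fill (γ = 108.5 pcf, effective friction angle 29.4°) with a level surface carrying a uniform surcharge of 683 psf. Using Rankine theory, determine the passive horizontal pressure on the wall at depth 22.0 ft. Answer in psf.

8990 psf

K_p = (1 + sin φ)/(1 − sin φ) = 2.929.
σ_v = γz + q = 108.5 × 22.0 + 683 = 3070 psf.
σ_h = K_p σ_v = 2.929 × 3070 = 8991 psf.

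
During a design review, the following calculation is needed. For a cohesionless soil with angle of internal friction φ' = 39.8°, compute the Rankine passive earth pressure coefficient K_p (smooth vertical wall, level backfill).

K_p = (1 + sin φ)/(1 − sin φ) = tan²(45° + 39.8°/2) = 4.557.

4.56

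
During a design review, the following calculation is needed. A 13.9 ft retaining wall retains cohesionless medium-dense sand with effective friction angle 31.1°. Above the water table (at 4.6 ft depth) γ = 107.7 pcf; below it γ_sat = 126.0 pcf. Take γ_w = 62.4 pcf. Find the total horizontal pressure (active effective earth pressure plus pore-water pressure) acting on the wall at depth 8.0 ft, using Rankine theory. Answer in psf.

439 psf

K_a = (1 − sin φ)/(1 + sin φ) = 0.3188.
γ' = 126.0 − 62.4 = 63.60 pcf.
Effective vertical stress at 8.0 ft: σ'_v = 107.7×4.6 + 63.60×3.40 = 711.7 psf.
σ'_h = K_a σ'_v = 0.3188 × 711.7 = 226.9 psf; u = γ_w × 3.40 = 212.2 psf.
Total σ_h = 226.9 + 212.2 = 439.0 psf.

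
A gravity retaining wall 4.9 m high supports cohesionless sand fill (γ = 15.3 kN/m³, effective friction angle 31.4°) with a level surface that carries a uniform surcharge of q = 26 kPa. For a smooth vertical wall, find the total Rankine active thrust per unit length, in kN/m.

K_a = tan²(45° − φ/2) = 0.3149.
Soil triangle: ½ K_a γ H² = 0.5×0.3149×15.3×4.9² = 57.84 kN/m.
Surcharge rectangle: K_a q H = 0.3149×26×4.9 = 40.12 kN/m.
Total = 57.84 + 40.12 = 97.96 kN/m.

98.0 kN/m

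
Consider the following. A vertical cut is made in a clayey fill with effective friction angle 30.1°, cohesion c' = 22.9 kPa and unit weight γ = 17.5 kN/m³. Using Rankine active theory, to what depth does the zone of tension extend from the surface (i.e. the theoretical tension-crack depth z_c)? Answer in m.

K_a = tan²(45° − 30.1°/2) = 0.3320; √K_a = 0.5762.
The active pressure is zero where K_a γ z = 2c√K_a, so z_c = 2c/(γ√K_a) = 2×22.9/(17.5×0.5762) = 4.542 m.

4.54 m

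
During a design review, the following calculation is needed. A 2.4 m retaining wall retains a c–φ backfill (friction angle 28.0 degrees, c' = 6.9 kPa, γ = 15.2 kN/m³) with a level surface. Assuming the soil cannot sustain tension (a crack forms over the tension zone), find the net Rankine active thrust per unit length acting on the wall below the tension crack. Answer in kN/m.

K_a = 0.3610; √K_a = 0.6009.
Tension-crack depth z_c = 2c/(γ√K_a) = 2×6.9/(15.2×0.6009) = 1.511 m.
σ_a at base = K_a γ H − 2c√K_a = 0.3610×15.2×2.4 − 2×6.9×0.6009 = 4.879 kPa.
P_a = ½ × 4.879 × (H − z_c) = 0.5×4.879×0.8890 = 2.169 kN/m.

2.17 kN/m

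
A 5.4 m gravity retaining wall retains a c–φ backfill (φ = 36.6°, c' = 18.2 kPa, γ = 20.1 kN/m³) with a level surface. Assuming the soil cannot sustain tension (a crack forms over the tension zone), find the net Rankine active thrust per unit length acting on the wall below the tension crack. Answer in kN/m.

K_a = 0.2530; √K_a = 0.5029.
Tension-crack depth z_c = 2c/(γ√K_a) = 2×18.2/(20.1×0.5029) = 3.601 m.
σ_a at base = K_a γ H − 2c√K_a = 0.2530×20.1×5.4 − 2×18.2×0.5029 = 9.149 kPa.
P_a = ½ × 9.149 × (H − z_c) = 0.5×9.149×1.799 = 8.231 kN/m.

8.23 kN/m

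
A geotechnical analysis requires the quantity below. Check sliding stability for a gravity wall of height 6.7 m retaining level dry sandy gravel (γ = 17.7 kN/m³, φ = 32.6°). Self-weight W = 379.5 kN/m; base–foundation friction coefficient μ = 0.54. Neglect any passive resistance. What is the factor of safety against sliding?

1.72

K_a = tan²(45° − 32.6°/2) = 0.2997.
P_a = ½K_aγH² = 0.5×0.2997×17.7×6.7² = 119.1 kN/m, acting at H/3 = 2.233 m above the base.
FS_sliding = μW / P_a = 0.54×379.5 / 119.1 = 1.721.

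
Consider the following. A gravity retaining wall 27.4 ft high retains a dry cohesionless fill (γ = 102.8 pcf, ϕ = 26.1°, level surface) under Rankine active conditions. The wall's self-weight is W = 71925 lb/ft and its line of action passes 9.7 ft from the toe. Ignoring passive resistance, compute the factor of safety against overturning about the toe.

K_a = tan²(45° − 26.1°/2) = 0.3889.
P_a = ½K_aγH² = 0.5×0.3889×102.8×27.4² = 15010 lb/ft, acting at H/3 = 9.133 ft above the base.
Overturning moment M_o = P_a × H/3 = 15010 × 9.133 = 137100.
Resisting moment M_r = W × 9.7 = 71925 × 9.7 = 697700.
FS_overturning = M_r/M_o = 697700/137100 = 5.089.

5.09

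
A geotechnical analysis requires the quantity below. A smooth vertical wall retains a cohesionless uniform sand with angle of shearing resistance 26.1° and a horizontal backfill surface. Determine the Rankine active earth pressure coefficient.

K_a = tan²(45° − φ/2) = tan²(31.95°) = 0.3889.

0.389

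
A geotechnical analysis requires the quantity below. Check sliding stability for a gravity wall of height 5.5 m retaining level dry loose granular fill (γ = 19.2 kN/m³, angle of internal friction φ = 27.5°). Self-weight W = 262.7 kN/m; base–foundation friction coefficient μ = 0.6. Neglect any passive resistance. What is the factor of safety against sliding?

1.47

K_a = tan²(45° − 27.5°/2) = 0.3682.
P_a = ½K_aγH² = 0.5×0.3682×19.2×5.5² = 106.9 kN/m, acting at H/3 = 1.833 m above the base.
FS_sliding = μW / P_a = 0.6×262.7 / 106.9 = 1.474.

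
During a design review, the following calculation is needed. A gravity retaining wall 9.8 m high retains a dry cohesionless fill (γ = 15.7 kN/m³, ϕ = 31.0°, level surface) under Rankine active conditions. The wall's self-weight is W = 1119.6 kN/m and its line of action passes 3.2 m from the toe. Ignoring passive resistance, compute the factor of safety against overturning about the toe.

4.54

K_a = tan²(45° − 31.0°/2) = 0.3201.
P_a = ½K_aγH² = 0.5×0.3201×15.7×9.8² = 241.3 kN/m, acting at H/3 = 3.267 m above the base.
Overturning moment M_o = P_a × H/3 = 241.3 × 3.267 = 788.3.
Resisting moment M_r = W × 3.2 = 1119.6 × 3.2 = 3583.
FS_overturning = M_r/M_o = 3583/788.3 = 4.545.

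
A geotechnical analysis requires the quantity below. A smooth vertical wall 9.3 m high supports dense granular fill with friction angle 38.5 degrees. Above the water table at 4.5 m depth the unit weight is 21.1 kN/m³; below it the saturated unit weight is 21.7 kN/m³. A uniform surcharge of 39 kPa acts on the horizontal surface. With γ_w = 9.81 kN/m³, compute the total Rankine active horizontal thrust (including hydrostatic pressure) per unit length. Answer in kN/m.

K_a = tan²(45° − φ/2) = 0.2327.
γ' = 21.7 − 9.81 = 11.89 kN/m³. h₂ = H − d_w = 4.8 m.
σ'_h: at surface K_a·q = 9.074; at WT K_a(q+γd_w) = 31.16; at base K_a(q+γd_w+γ'h₂) = 44.44 kPa.
P₁ = ½(9.074+31.16)×4.5 = 90.53; P₂ = ½(31.16+44.44)×4.8 = 181.5; P_w = ½γ_w h₂² = 113.0.
Total = 90.53+181.5+113.0 = 385.0 kN/m.

385 kN/m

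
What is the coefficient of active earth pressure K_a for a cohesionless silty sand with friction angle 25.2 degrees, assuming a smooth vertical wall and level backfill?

0.403

K_a = (1 − sin φ)/(1 + sin φ) = (1 − sin 25.2°)/(1 + sin 25.2°) = 0.4027.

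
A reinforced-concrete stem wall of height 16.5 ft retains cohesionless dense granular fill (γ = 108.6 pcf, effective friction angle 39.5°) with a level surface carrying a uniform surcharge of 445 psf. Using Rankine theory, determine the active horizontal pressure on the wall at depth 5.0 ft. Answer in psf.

220 psf

K_a = (1 − sin φ)/(1 + sin φ) = 0.2224.
σ_v = γz + q = 108.6 × 5.0 + 445 = 988.0 psf.
σ_h = K_a σ_v = 0.2224 × 988.0 = 219.8 psf.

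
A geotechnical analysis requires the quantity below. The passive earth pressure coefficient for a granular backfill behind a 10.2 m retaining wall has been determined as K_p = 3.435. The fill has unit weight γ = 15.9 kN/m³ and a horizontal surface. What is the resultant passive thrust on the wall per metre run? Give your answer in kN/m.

P = ½ K_p γ H² = 0.5 × 3.435 × 15.9 × 10.2² = 2841 kN/m.

2840 kN/m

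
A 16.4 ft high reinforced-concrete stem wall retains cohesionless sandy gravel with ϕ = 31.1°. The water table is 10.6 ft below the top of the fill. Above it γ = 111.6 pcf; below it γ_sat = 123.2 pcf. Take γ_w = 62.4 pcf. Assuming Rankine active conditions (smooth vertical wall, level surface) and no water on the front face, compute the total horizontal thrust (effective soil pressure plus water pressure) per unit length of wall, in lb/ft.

K_a = tan²(45° − φ/2) = 0.3188.
γ' = 123.2 − 62.4 = 60.80 pcf. Depth below WT = 5.8 ft.
σ'_h at WT = K_a γ d_w = 377.1 psf; at base = 377.1 + K_a γ' × 5.8 = 489.5 psf.
P₁ (0–10.6 ft) = ½×377.1×10.6 = 1999. P₂ (10.6–16.4 ft) = ½(377.1+489.5)×5.8 = 2513.
P_w = ½ γ_w h₂² = 0.5×62.4×5.8² = 1050. Total = 1999+2513+1050 = 5562 lb/ft.

5560 lb/ft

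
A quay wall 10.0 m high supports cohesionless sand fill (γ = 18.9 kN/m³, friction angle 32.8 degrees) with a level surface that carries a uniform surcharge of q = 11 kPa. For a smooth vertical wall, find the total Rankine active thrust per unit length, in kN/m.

K_a = tan²(45° − φ/2) = 0.2973.
Soil triangle: ½ K_a γ H² = 0.5×0.2973×18.9×10.0² = 280.9 kN/m.
Surcharge rectangle: K_a q H = 0.2973×11×10.0 = 32.70 kN/m.
Total = 280.9 + 32.70 = 313.6 kN/m.

314 kN/m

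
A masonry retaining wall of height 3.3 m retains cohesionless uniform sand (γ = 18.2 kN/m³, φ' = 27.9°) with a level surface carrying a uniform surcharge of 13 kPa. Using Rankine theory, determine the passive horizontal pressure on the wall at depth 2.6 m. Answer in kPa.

K_p = (1 + sin φ)/(1 − sin φ) = 2.759.
σ_v = γz + q = 18.2 × 2.6 + 13 = 60.32 kPa.
σ_h = K_p σ_v = 2.759 × 60.32 = 166.4 kPa.

166 kPa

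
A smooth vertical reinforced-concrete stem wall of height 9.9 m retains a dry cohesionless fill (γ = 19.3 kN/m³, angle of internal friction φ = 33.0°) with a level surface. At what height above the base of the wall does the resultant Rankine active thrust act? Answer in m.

3.30 m

K_a = 0.2948.
The pressure distribution is triangular, so the resultant acts at H/3 above the base = 9.9/3 = 3.300 m.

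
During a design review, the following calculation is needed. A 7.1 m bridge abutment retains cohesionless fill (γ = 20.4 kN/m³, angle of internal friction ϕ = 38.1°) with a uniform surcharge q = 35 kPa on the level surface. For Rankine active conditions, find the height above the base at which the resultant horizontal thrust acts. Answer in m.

K_a = 0.2368.
Triangular part P₁ = ½K_aγH² = 121.8 at H/3 = 2.367 m; rectangular part P₂ = K_a q H = 58.85 at H/2 = 3.550 m.
ȳ = (P₁·2.367 + P₂·3.550)/(P₁+P₂) = 2.752 m.

2.75 m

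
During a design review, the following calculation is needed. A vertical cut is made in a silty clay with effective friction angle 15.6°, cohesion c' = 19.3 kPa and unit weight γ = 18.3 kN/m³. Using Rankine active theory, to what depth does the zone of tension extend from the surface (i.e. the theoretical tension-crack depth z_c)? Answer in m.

K_a = tan²(45° − 15.6°/2) = 0.5761; √K_a = 0.7590.
The active pressure is zero where K_a γ z = 2c√K_a, so z_c = 2c/(γ√K_a) = 2×19.3/(18.3×0.7590) = 2.779 m.

2.78 m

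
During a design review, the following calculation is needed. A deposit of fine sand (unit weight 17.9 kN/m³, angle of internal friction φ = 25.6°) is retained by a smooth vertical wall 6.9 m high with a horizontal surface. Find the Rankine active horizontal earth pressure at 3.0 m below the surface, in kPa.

K_a = (1 − sin φ)/(1 + sin φ) = 0.3966.
σ_h = K_a γ z = 0.3966 × 17.9 × 3.0 = 21.30 kPa.

21.3 kPa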